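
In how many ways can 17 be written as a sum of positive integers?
297

p(n) counts ways to write n as a sum of positive integers (order ignored).
Euler's pentagonal recurrence: p(k) = p(k-1) + p(k-2) - p(k-5) - p(k-7) + p(k-12) + p(k-15) - ... (offsets j(3j∓1)/2, signs ++--, p(0)=1, p(<0)=0).
DP table for k = 0..16: p(0)=1, p(1)=1, p(2)=2, p(3)=3, p(4)=5, p(5)=7, p(6)=11, p(7)=15, p(8)=22, p(9)=30, p(10)=42, p(11)=56, p(12)=77, p(13)=101, p(14)=135, p(15)=176, p(16)=231.
Final step: p(17) = p(16) + p(15) - p(12) - p(10) + p(5) + p(2)
= 231 + 176 - 77 - 42 + 7 + 2
= 297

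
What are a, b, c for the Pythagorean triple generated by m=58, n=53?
(555, 6148, 6173)

Euclid's formula: a = m² - n², b = 2mn, c = m² + n²
m = 58, n = 53
a = 58² - 53² = 3364 - 2809 = 555
b = 2 × 58 × 53 = 6148
c = 58² + 53² = 3364 + 2809 = 6173
Verification: 555² + 6148² = 308025 + 37797904 = 38105929 = 6173² ✓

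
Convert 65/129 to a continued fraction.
[0; 1, 1, 64]

Euclidean algorithm steps:
65 = 0 × 129 + 65
129 = 1 × 65 + 64
65 = 1 × 64 + 1
64 = 64 × 1 + 0
Continued fraction: [0; 1, 1, 64]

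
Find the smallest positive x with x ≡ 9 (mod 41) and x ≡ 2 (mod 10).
132

Using Chinese Remainder Theorem:
M = 41 × 10 = 410
M1 = 10, M2 = 41
y1 = 10^(-1) mod 41 = 37
y2 = 41^(-1) mod 10 = 1
x = (9×10×37 + 2×41×1) mod 410 = 132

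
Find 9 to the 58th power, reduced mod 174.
81

Repeated squaring. Binary of 58 = 111010.
9^1 ≡ 9 (mod 174); 9^2 ≡ 81 (mod 174); 9^4 ≡ 123 (mod 174); 9^8 ≡ 165 (mod 174); 9^16 ≡ 81 (mod 174); 9^32 ≡ 123 (mod 174)
9^58 = 9^2 × 9^8 × 9^16 × 9^32 ≡ 81 (mod 174)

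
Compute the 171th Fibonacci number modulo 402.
158

Matrix identity: Q^n = [[F_(n+1), F_n], [F_n, F_(n-1)]] with Q = [[1,1],[1,0]].
n = 171 = 10101011₂. Square-and-multiply, entries mod 402:
Q^1 = [[1,1],[1,0]]
Q^2 = (Q^1)² = [[2,1],[1,1]]
Q^5 = (Q^2)²·Q = [[8,5],[5,3]]
Q^10 = (Q^5)² = [[89,55],[55,34]]
Q^21 = (Q^10)²·Q = [[23,92],[92,333]]
Q^42 = (Q^21)² = [[149,190],[190,361]]
Q^85 = (Q^42)²·Q = [[29,11],[11,18]]
Q^171 = (Q^85)²·Q = [[273,158],[158,115]]
F_171 mod 402 = Q^171[0][1] = 158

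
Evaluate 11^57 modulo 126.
71

Repeated squaring. Binary of 57 = 111001.
11^1 ≡ 11 (mod 126); 11^2 ≡ 121 (mod 126); 11^4 ≡ 25 (mod 126); 11^8 ≡ 121 (mod 126); 11^16 ≡ 25 (mod 126); 11^32 ≡ 121 (mod 126)
11^57 = 11^1 × 11^8 × 11^16 × 11^32 ≡ 71 (mod 126)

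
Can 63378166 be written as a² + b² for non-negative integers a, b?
Not possible

Factorization: 63378166 = 2 × 29 × 103^3
By Fermat: n is sum of two squares iff every prime p ≡ 3 (mod 4) appears to even power.
Prime(s) ≡ 3 (mod 4) with odd exponent: [(103, 3)]
Therefore 63378166 cannot be expressed as a² + b².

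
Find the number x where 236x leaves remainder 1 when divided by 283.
6

gcd(236, 283) = 1, so the inverse exists.
Extended Euclidean algorithm on (283, 236):
283 = 1 × 236 + 47  ⟹  47 = (1)·283 + (-1)·236
236 = 5 × 47 + 1  ⟹  1 = (-5)·283 + (6)·236
So (6)·236 ≡ 1 (mod 283), i.e. 236^(-1) ≡ 6 (mod 283).
Check: 236 × 6 = 1416 ≡ 1 (mod 283)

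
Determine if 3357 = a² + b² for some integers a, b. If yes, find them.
21² + 54² (a=21, b=54)

Factorization: 3357 = 3^2 × 373
By Fermat: n is sum of two squares iff every prime p ≡ 3 (mod 4) appears to even power.
All primes ≡ 3 (mod 4) appear to even power.
Search a = 0, 1, 2, … for 3357 - a² a perfect square: first hit at a = 21: 3357 - 441 = 2916 = 54².
3357 = 21² + 54² = 441 + 2916 ✓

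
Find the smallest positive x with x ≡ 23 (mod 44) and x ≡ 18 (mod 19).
683

Using Chinese Remainder Theorem:
M = 44 × 19 = 836
M1 = 19, M2 = 44
y1 = 19^(-1) mod 44 = 7
y2 = 44^(-1) mod 19 = 16
x = (23×19×7 + 18×44×16) mod 836 = 683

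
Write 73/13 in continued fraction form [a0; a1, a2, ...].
[5; 1, 1, 1, 1, 2]

Euclidean algorithm steps:
73 = 5 × 13 + 8
13 = 1 × 8 + 5
8 = 1 × 5 + 3
5 = 1 × 3 + 2
3 = 1 × 2 + 1
2 = 2 × 1 + 0
Continued fraction: [5; 1, 1, 1, 1, 2]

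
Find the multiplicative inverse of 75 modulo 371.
94

gcd(75, 371) = 1, so the inverse exists.
Extended Euclidean algorithm on (371, 75):
371 = 4 × 75 + 71  ⟹  71 = (1)·371 + (-4)·75
75 = 1 × 71 + 4  ⟹  4 = (-1)·371 + (5)·75
71 = 17 × 4 + 3  ⟹  3 = (18)·371 + (-89)·75
4 = 1 × 3 + 1  ⟹  1 = (-19)·371 + (94)·75
So (94)·75 ≡ 1 (mod 371), i.e. 75^(-1) ≡ 94 (mod 371).
Check: 75 × 94 = 7050 ≡ 1 (mod 371)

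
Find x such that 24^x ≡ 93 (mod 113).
71

Baby-step giant-step with step n = ⌈√113⌉ = 11.
Baby steps 24^j mod 113 (j:value) for j=0..10: 0:1, 1:24, 2:11, 3:38, 4:8, 5:79, 6:88, 7:78, 8:64, 9:67, 10:26.
Giant-step multiplier: 24^(-11) ≡ 24^(112-11) = 24^101 ≡ 23 (mod 113).
Giant steps γ_i = 93·23^i mod 113: γ_0=93, γ_1=105, γ_2=42, γ_3=62, γ_4=70, γ_5=28, γ_6=79 (in table at j=5).
x = i·n + j = 6·11 + 5 = 71.
Check: 24^71 ≡ 93 (mod 113).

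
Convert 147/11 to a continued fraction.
[13; 2, 1, 3]

Euclidean algorithm steps:
147 = 13 × 11 + 4
11 = 2 × 4 + 3
4 = 1 × 3 + 1
3 = 3 × 1 + 0
Continued fraction: [13; 2, 1, 3]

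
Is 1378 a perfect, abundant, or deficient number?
deficient

Proper divisors of 1378: sum = 1 + 2 + 13 + 26 + 53 + 106 + 689 = 890
Since 890 < 1378, 1378 is deficient.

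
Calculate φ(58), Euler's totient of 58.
28

58 = 2 × 29
φ(n) = n × ∏(1 - 1/p) for each prime p dividing n
φ(58) = 58 × (1 - 1/2) × (1 - 1/29) = 28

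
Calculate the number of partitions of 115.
1064144451

p(n) counts ways to write n as a sum of positive integers (order ignored).
Euler's pentagonal recurrence: p(k) = p(k-1) + p(k-2) - p(k-5) - p(k-7) + p(k-12) + p(k-15) - ... (offsets j(3j∓1)/2, signs ++--, p(0)=1, p(<0)=0).
DP table for k = 0..114: p(0)=1, p(1)=1, p(2)=2, p(3)=3, p(4)=5, p(5)=7, p(6)=11, p(7)=15, p(8)=22, p(9)=30, p(10)=42, p(11)=56, p(12)=77, p(13)=101, p(14)=135, p(15)=176, p(16)=231, p(17)=297, p(18)=385, p(19)=490, p(20)=627, p(21)=792, p(22)=1002, p(23)=1255, p(24)=1575, p(25)=1958, p(26)=2436, p(27)=3010, p(28)=3718, p(29)=4565, p(30)=5604, p(31)=6842, p(32)=8349, p(33)=10143, p(34)=12310, p(35)=14883, p(36)=17977, p(37)=21637, p(38)=26015, p(39)=31185, p(40)=37338, p(41)=44583, p(42)=53174, p(43)=63261, p(44)=75175, p(45)=89134, p(46)=105558, p(47)=124754, p(48)=147273, p(49)=173525, p(50)=204226, p(51)=239943, p(52)=281589, p(53)=329931, p(54)=386155, p(55)=451276, p(56)=526823, p(57)=614154, p(58)=715220, p(59)=831820, p(60)=966467, p(61)=1121505, p(62)=1300156, p(63)=1505499, p(64)=1741630, p(65)=2012558, p(66)=2323520, p(67)=2679689, p(68)=3087735, p(69)=3554345, p(70)=4087968, p(71)=4697205, p(72)=5392783, p(73)=6185689, p(74)=7089500, p(75)=8118264, p(76)=9289091, p(77)=10619863, p(78)=12132164, p(79)=13848650, p(80)=15796476, p(81)=18004327, p(82)=20506255, p(83)=23338469, p(84)=26543660, p(85)=30167357, p(86)=34262962, p(87)=38887673, p(88)=44108109, p(89)=49995925, p(90)=56634173, p(91)=64112359, p(92)=72533807, p(93)=82010177, p(94)=92669720, p(95)=104651419, p(96)=118114304, p(97)=133230930, p(98)=150198136, p(99)=169229875, p(100)=190569292, p(101)=214481126, p(102)=241265379, p(103)=271248950, p(104)=304801365, p(105)=342325709, p(106)=384276336, p(107)=431149389, p(108)=483502844, p(109)=541946240, p(110)=607163746, p(111)=679903203, p(112)=761002156, p(113)=851376628, p(114)=952050665.
Final step: p(115) = p(114) + p(113) - p(110) - p(108) + p(103) + p(100) - p(93) - p(89) + p(80) + p(75) - p(64) - p(58) + p(45) + p(38) - p(23) - p(15)
= 952050665 + 851376628 - 607163746 - 483502844 + 271248950 + 190569292 - 82010177 - 49995925 + 15796476 + 8118264 - 1741630 - 715220 + 89134 + 26015 - 1255 - 176
= 1064144451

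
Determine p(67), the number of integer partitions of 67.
2679689

p(n) counts ways to write n as a sum of positive integers (order ignored).
Euler's pentagonal recurrence: p(k) = p(k-1) + p(k-2) - p(k-5) - p(k-7) + p(k-12) + p(k-15) - ... (offsets j(3j∓1)/2, signs ++--, p(0)=1, p(<0)=0).
DP table for k = 0..66: p(0)=1, p(1)=1, p(2)=2, p(3)=3, p(4)=5, p(5)=7, p(6)=11, p(7)=15, p(8)=22, p(9)=30, p(10)=42, p(11)=56, p(12)=77, p(13)=101, p(14)=135, p(15)=176, p(16)=231, p(17)=297, p(18)=385, p(19)=490, p(20)=627, p(21)=792, p(22)=1002, p(23)=1255, p(24)=1575, p(25)=1958, p(26)=2436, p(27)=3010, p(28)=3718, p(29)=4565, p(30)=5604, p(31)=6842, p(32)=8349, p(33)=10143, p(34)=12310, p(35)=14883, p(36)=17977, p(37)=21637, p(38)=26015, p(39)=31185, p(40)=37338, p(41)=44583, p(42)=53174, p(43)=63261, p(44)=75175, p(45)=89134, p(46)=105558, p(47)=124754, p(48)=147273, p(49)=173525, p(50)=204226, p(51)=239943, p(52)=281589, p(53)=329931, p(54)=386155, p(55)=451276, p(56)=526823, p(57)=614154, p(58)=715220, p(59)=831820, p(60)=966467, p(61)=1121505, p(62)=1300156, p(63)=1505499, p(64)=1741630, p(65)=2012558, p(66)=2323520.
Final step: p(67) = p(66) + p(65) - p(62) - p(60) + p(55) + p(52) - p(45) - p(41) + p(32) + p(27) - p(16) - p(10)
= 2323520 + 2012558 - 1300156 - 966467 + 451276 + 281589 - 89134 - 44583 + 8349 + 3010 - 231 - 42
= 2679689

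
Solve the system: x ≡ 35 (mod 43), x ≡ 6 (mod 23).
121

Using Chinese Remainder Theorem:
M = 43 × 23 = 989
M1 = 23, M2 = 43
y1 = 23^(-1) mod 43 = 15
y2 = 43^(-1) mod 23 = 15
x = (35×23×15 + 6×43×15) mod 989 = 121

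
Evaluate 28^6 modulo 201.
40

Repeated squaring. Binary of 6 = 110.
28^1 ≡ 28 (mod 201); 28^2 ≡ 181 (mod 201); 28^4 ≡ 199 (mod 201)
28^6 = 28^2 × 28^4 ≡ 40 (mod 201)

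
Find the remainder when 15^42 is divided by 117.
90

Repeated squaring. Binary of 42 = 101010.
15^1 ≡ 15 (mod 117); 15^2 ≡ 108 (mod 117); 15^4 ≡ 81 (mod 117); 15^8 ≡ 9 (mod 117); 15^16 ≡ 81 (mod 117); 15^32 ≡ 9 (mod 117)
15^42 = 15^2 × 15^8 × 15^32 ≡ 90 (mod 117)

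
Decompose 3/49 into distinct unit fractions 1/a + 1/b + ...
1/17 + 1/417 + 1/347361

Greedy algorithm:
3/49: ceiling(49/3) = 17, use 1/17
2/833: ceiling(833/2) = 417, use 1/417
1/347361: ceiling(347361/1) = 347361, use 1/347361
Result: 3/49 = 1/17 + 1/417 + 1/347361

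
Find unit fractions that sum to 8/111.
1/14 + 1/1554

Greedy algorithm:
8/111: ceiling(111/8) = 14, use 1/14
1/1554: ceiling(1554/1) = 1554, use 1/1554
Result: 8/111 = 1/14 + 1/1554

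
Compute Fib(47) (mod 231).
211

Matrix identity: Q^n = [[F_(n+1), F_n], [F_n, F_(n-1)]] with Q = [[1,1],[1,0]].
n = 47 = 101111₂. Square-and-multiply, entries mod 231:
Q^1 = [[1,1],[1,0]]
Q^2 = (Q^1)² = [[2,1],[1,1]]
Q^5 = (Q^2)²·Q = [[8,5],[5,3]]
Q^11 = (Q^5)²·Q = [[144,89],[89,55]]
Q^23 = (Q^11)²·Q = [[168,13],[13,155]]
Q^47 = (Q^23)²·Q = [[21,211],[211,41]]
F_47 mod 231 = Q^47[0][1] = 211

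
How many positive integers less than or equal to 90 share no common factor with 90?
24

90 = 2 × 3^2 × 5
φ(n) = n × ∏(1 - 1/p) for each prime p dividing n
φ(90) = 90 × (1 - 1/2) × (1 - 1/3) × (1 - 1/5) = 24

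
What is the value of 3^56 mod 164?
1

Repeated squaring. Binary of 56 = 111000.
3^1 ≡ 3 (mod 164); 3^2 ≡ 9 (mod 164); 3^4 ≡ 81 (mod 164); 3^8 ≡ 1 (mod 164); 3^16 ≡ 1 (mod 164); 3^32 ≡ 1 (mod 164)
3^56 = 3^8 × 3^16 × 3^32 ≡ 1 (mod 164)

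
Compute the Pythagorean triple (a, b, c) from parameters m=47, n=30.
(1309, 2820, 3109)

Euclid's formula: a = m² - n², b = 2mn, c = m² + n²
m = 47, n = 30
a = 47² - 30² = 2209 - 900 = 1309
b = 2 × 47 × 30 = 2820
c = 47² + 30² = 2209 + 900 = 3109
Verification: 1309² + 2820² = 1713481 + 7952400 = 9665881 = 3109² ✓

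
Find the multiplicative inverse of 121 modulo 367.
91

gcd(121, 367) = 1, so the inverse exists.
Extended Euclidean algorithm on (367, 121):
367 = 3 × 121 + 4  ⟹  4 = (1)·367 + (-3)·121
121 = 30 × 4 + 1  ⟹  1 = (-30)·367 + (91)·121
So (91)·121 ≡ 1 (mod 367), i.e. 121^(-1) ≡ 91 (mod 367).
Check: 121 × 91 = 11011 ≡ 1 (mod 367)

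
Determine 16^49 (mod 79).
2

Repeated squaring. Binary of 49 = 110001.
16^1 ≡ 16 (mod 79); 16^2 ≡ 19 (mod 79); 16^4 ≡ 45 (mod 79); 16^8 ≡ 50 (mod 79); 16^16 ≡ 51 (mod 79); 16^32 ≡ 73 (mod 79)
16^49 = 16^1 × 16^16 × 16^32 ≡ 2 (mod 79)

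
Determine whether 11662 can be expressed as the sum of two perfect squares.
Not possible

Factorization: 11662 = 2 × 7^3 × 17
By Fermat: n is sum of two squares iff every prime p ≡ 3 (mod 4) appears to even power.
Prime(s) ≡ 3 (mod 4) with odd exponent: [(7, 3)]
Therefore 11662 cannot be expressed as a² + b².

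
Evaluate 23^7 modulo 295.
52

Repeated squaring. Binary of 7 = 111.
23^1 ≡ 23 (mod 295); 23^2 ≡ 234 (mod 295); 23^4 ≡ 181 (mod 295)
23^7 = 23^1 × 23^2 × 23^4 ≡ 52 (mod 295)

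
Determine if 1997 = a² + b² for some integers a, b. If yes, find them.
29² + 34² (a=29, b=34)

Factorization: 1997 = 1997
By Fermat: n is sum of two squares iff every prime p ≡ 3 (mod 4) appears to even power.
All primes ≡ 3 (mod 4) appear to even power.
Search a = 0, 1, 2, … for 1997 - a² a perfect square: first hit at a = 29: 1997 - 841 = 1156 = 34².
1997 = 29² + 34² = 841 + 1156 ✓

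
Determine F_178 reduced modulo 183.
121

Matrix identity: Q^n = [[F_(n+1), F_n], [F_n, F_(n-1)]] with Q = [[1,1],[1,0]].
n = 178 = 10110010₂. Square-and-multiply, entries mod 183:
Q^1 = [[1,1],[1,0]]
Q^2 = (Q^1)² = [[2,1],[1,1]]
Q^5 = (Q^2)²·Q = [[8,5],[5,3]]
Q^11 = (Q^5)²·Q = [[144,89],[89,55]]
Q^22 = (Q^11)² = [[109,143],[143,149]]
Q^44 = (Q^22)² = [[122,111],[111,11]]
Q^89 = (Q^44)²·Q = [[61,121],[121,123]]
Q^178 = (Q^89)² = [[62,121],[121,124]]
F_178 mod 183 = Q^178[0][1] = 121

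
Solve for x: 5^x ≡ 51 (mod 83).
26

Baby-step giant-step with step n = ⌈√83⌉ = 10.
Baby steps 5^j mod 83 (j:value) for j=0..9: 0:1, 1:5, 2:25, 3:42, 4:44, 5:54, 6:21, 7:22, 8:27, 9:52.
Giant-step multiplier: 5^(-10) ≡ 5^(82-10) = 5^72 ≡ 68 (mod 83).
Giant steps γ_i = 51·68^i mod 83: γ_0=51, γ_1=65, γ_2=21 (in table at j=6).
x = i·n + j = 2·10 + 6 = 26.
Check: 5^26 ≡ 51 (mod 83).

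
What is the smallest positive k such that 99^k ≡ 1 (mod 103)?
102

103 is prime, so ord(99) divides φ(103) = 102.
Divisors of 102: 1, 2, 3, 6, 17, 34, 51, 102.
Repeated squaring: 99^1 ≡ 99, 99^2 ≡ 16, 99^4 ≡ 50, 99^8 ≡ 28, 99^16 ≡ 63, 99^32 ≡ 55, 99^64 ≡ 38 (mod 103).
Test 99^d mod 103 for each divisor d in increasing order:
99^1 ≡ 99
99^2 ≡ 16
99^3 = 99^2·99^1 ≡ 39
99^6 = 99^4·99^2 ≡ 79
99^17 = 99^16·99^1 ≡ 57
99^34 = 99^32·99^2 ≡ 56
99^51 = 99^32·99^16·99^2·99^1 ≡ 102
99^102 = 99^64·99^32·99^4·99^2 ≡ 1  ← first divisor giving 1
The order is 102.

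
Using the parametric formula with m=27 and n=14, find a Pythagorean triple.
(533, 756, 925)

Euclid's formula: a = m² - n², b = 2mn, c = m² + n²
m = 27, n = 14
a = 27² - 14² = 729 - 196 = 533
b = 2 × 27 × 14 = 756
c = 27² + 14² = 729 + 196 = 925
Verification: 533² + 756² = 284089 + 571536 = 855625 = 925² ✓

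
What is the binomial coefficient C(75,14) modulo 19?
1

Using Lucas' theorem:
Write n=75 and k=14 in base 19:
n in base 19: [3, 18]
k in base 19: [0, 14]
C(75,14) mod 19 = ∏ C(n_i, k_i) mod 19
Digit binomials (mod 19): C(3,0) = 1; C(18,14) = 3060 ≡ 1
Product: 1 × 1 = 1 ≡ 1 (mod 19)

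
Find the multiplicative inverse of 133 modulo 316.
297

gcd(133, 316) = 1, so the inverse exists.
Extended Euclidean algorithm on (316, 133):
316 = 2 × 133 + 50  ⟹  50 = (1)·316 + (-2)·133
133 = 2 × 50 + 33  ⟹  33 = (-2)·316 + (5)·133
50 = 1 × 33 + 17  ⟹  17 = (3)·316 + (-7)·133
33 = 1 × 17 + 16  ⟹  16 = (-5)·316 + (12)·133
17 = 1 × 16 + 1  ⟹  1 = (8)·316 + (-19)·133
So (-19)·133 ≡ 1 (mod 316), i.e. 133^(-1) ≡ -19 ≡ 297 (mod 316).
Check: 133 × 297 = 39501 ≡ 1 (mod 316)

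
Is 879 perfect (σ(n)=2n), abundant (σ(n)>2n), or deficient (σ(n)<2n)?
deficient

Proper divisors of 879: sum = 1 + 3 + 293 = 297
Since 297 < 879, 879 is deficient.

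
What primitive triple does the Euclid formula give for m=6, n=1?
(35, 12, 37)

Euclid's formula: a = m² - n², b = 2mn, c = m² + n²
m = 6, n = 1
a = 6² - 1² = 36 - 1 = 35
b = 2 × 6 × 1 = 12
c = 6² + 1² = 36 + 1 = 37
Verification: 35² + 12² = 1225 + 144 = 1369 = 37² ✓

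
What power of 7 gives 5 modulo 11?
2

Baby-step giant-step with step n = ⌈√11⌉ = 4.
Baby steps 7^j mod 11 (j:value) for j=0..3: 0:1, 1:7, 2:5, 3:2.
h = 5 is already in the table at j=2, so x = 2.
Check: 7^2 ≡ 5 (mod 11).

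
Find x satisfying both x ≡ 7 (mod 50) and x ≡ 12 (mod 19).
107

Using Chinese Remainder Theorem:
M = 50 × 19 = 950
M1 = 19, M2 = 50
y1 = 19^(-1) mod 50 = 29
y2 = 50^(-1) mod 19 = 8
x = (7×19×29 + 12×50×8) mod 950 = 107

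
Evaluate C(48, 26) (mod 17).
9

Using Lucas' theorem:
Write n=48 and k=26 in base 17:
n in base 17: [2, 14]
k in base 17: [1, 9]
C(48,26) mod 17 = ∏ C(n_i, k_i) mod 17
Digit binomials (mod 17): C(2,1) = 2; C(14,9) = 2002 ≡ 13
Product: 2 × 13 = 26 ≡ 9 (mod 17)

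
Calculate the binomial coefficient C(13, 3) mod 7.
6

Using Lucas' theorem:
Write n=13 and k=3 in base 7:
n in base 7: [1, 6]
k in base 7: [0, 3]
C(13,3) mod 7 = ∏ C(n_i, k_i) mod 7
Digit binomials (mod 7): C(1,0) = 1; C(6,3) = 20 ≡ 6
Product: 1 × 6 = 6 ≡ 6 (mod 7)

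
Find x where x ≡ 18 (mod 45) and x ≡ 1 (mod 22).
243

Using Chinese Remainder Theorem:
M = 45 × 22 = 990
M1 = 22, M2 = 45
y1 = 22^(-1) mod 45 = 43
y2 = 45^(-1) mod 22 = 1
x = (18×22×43 + 1×45×1) mod 990 = 243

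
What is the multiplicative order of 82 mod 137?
136

137 is prime, so ord(82) divides φ(137) = 136.
Divisors of 136: 1, 2, 4, 8, 17, 34, 68, 136.
Repeated squaring: 82^1 ≡ 82, 82^2 ≡ 11, 82^4 ≡ 121, 82^8 ≡ 119, 82^16 ≡ 50, 82^32 ≡ 34, 82^64 ≡ 60, 82^128 ≡ 38 (mod 137).
Test 82^d mod 137 for each divisor d in increasing order:
82^1 ≡ 82
82^2 ≡ 11
82^4 ≡ 121
82^8 ≡ 119
82^17 = 82^16·82^1 ≡ 127
82^34 = 82^32·82^2 ≡ 100
82^68 = 82^64·82^4 ≡ 136
82^136 = 82^128·82^8 ≡ 1  ← first divisor giving 1
The order is 136.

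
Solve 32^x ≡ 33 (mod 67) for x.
46

Baby-step giant-step with step n = ⌈√67⌉ = 9.
Baby steps 32^j mod 67 (j:value) for j=0..8: 0:1, 1:32, 2:19, 3:5, 4:26, 5:28, 6:25, 7:63, 8:6.
Giant-step multiplier: 32^(-9) ≡ 32^(66-9) = 32^57 ≡ 52 (mod 67).
Giant steps γ_i = 33·52^i mod 67: γ_0=33, γ_1=41, γ_2=55, γ_3=46, γ_4=47, γ_5=32 (in table at j=1).
x = i·n + j = 5·9 + 1 = 46.
Check: 32^46 ≡ 33 (mod 67).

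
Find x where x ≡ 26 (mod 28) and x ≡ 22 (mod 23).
390

Using Chinese Remainder Theorem:
M = 28 × 23 = 644
M1 = 23, M2 = 28
y1 = 23^(-1) mod 28 = 11
y2 = 28^(-1) mod 23 = 14
x = (26×23×11 + 22×28×14) mod 644 = 390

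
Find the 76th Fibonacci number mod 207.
66

Matrix identity: Q^n = [[F_(n+1), F_n], [F_n, F_(n-1)]] with Q = [[1,1],[1,0]].
n = 76 = 1001100₂. Square-and-multiply, entries mod 207:
Q^1 = [[1,1],[1,0]]
Q^2 = (Q^1)² = [[2,1],[1,1]]
Q^4 = (Q^2)² = [[5,3],[3,2]]
Q^9 = (Q^4)²·Q = [[55,34],[34,21]]
Q^19 = (Q^9)²·Q = [[141,41],[41,100]]
Q^38 = (Q^19)² = [[34,152],[152,89]]
Q^76 = (Q^38)² = [[41,66],[66,182]]
F_76 mod 207 = Q^76[0][1] = 66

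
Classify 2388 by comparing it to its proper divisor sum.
abundant

Proper divisors of 2388: sum = 1 + 2 + 3 + 4 + 6 + 12 + 199 + 398 + 597 + 796 + 1194 = 3212
Since 3212 > 2388, 2388 is abundant.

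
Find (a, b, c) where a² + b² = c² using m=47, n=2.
(2205, 188, 2213)

Euclid's formula: a = m² - n², b = 2mn, c = m² + n²
m = 47, n = 2
a = 47² - 2² = 2209 - 4 = 2205
b = 2 × 47 × 2 = 188
c = 47² + 2² = 2209 + 4 = 2213
Verification: 2205² + 188² = 4862025 + 35344 = 4897369 = 2213² ✓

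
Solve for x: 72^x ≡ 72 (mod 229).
1

Baby-step giant-step with step n = ⌈√229⌉ = 16.
Baby steps 72^j mod 229 (j:value) for j=0..15: 0:1, 1:72, 2:146, 3:207, 4:19, 5:223, 6:26, 7:40, 8:132, 9:115, 10:36, 11:73, 12:218, 13:124, 14:226, 15:13.
h = 72 is already in the table at j=1, so x = 1.
Check: 72^1 ≡ 72 (mod 229).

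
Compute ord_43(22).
14

43 is prime, so ord(22) divides φ(43) = 42.
Divisors of 42: 1, 2, 3, 6, 7, 14, 21, 42.
Repeated squaring: 22^1 ≡ 22, 22^2 ≡ 11, 22^4 ≡ 35, 22^8 ≡ 21, 22^16 ≡ 11, 22^32 ≡ 35 (mod 43).
Test 22^d mod 43 for each divisor d in increasing order:
22^1 ≡ 22
22^2 ≡ 11
22^3 = 22^2·22^1 ≡ 27
22^6 = 22^4·22^2 ≡ 41
22^7 = 22^4·22^2·22^1 ≡ 42
22^14 = 22^8·22^4·22^2 ≡ 1  ← first divisor giving 1
The order is 14.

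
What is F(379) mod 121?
45

Matrix identity: Q^n = [[F_(n+1), F_n], [F_n, F_(n-1)]] with Q = [[1,1],[1,0]].
n = 379 = 101111011₂. Square-and-multiply, entries mod 121:
Q^1 = [[1,1],[1,0]]
Q^2 = (Q^1)² = [[2,1],[1,1]]
Q^5 = (Q^2)²·Q = [[8,5],[5,3]]
Q^11 = (Q^5)²·Q = [[23,89],[89,55]]
Q^23 = (Q^11)²·Q = [[25,101],[101,45]]
Q^47 = (Q^23)²·Q = [[109,57],[57,52]]
Q^94 = (Q^47)² = [[5,102],[102,24]]
Q^189 = (Q^94)²·Q = [[77,23],[23,54]]
Q^379 = (Q^189)²·Q = [[33,45],[45,109]]
F_379 mod 121 = Q^379[0][1] = 45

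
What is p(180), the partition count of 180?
684957390936

p(n) counts ways to write n as a sum of positive integers (order ignored).
Euler's pentagonal recurrence: p(k) = p(k-1) + p(k-2) - p(k-5) - p(k-7) + p(k-12) + p(k-15) - ... (offsets j(3j∓1)/2, signs ++--, p(0)=1, p(<0)=0).
DP table for k = 0..179: p(0)=1, p(1)=1, p(2)=2, p(3)=3, p(4)=5, p(5)=7, p(6)=11, p(7)=15, p(8)=22, p(9)=30, p(10)=42, p(11)=56, p(12)=77, p(13)=101, p(14)=135, p(15)=176, p(16)=231, p(17)=297, p(18)=385, p(19)=490, p(20)=627, p(21)=792, p(22)=1002, p(23)=1255, p(24)=1575, p(25)=1958, p(26)=2436, p(27)=3010, p(28)=3718, p(29)=4565, p(30)=5604, p(31)=6842, p(32)=8349, p(33)=10143, p(34)=12310, p(35)=14883, p(36)=17977, p(37)=21637, p(38)=26015, p(39)=31185, p(40)=37338, p(41)=44583, p(42)=53174, p(43)=63261, p(44)=75175, p(45)=89134, p(46)=105558, p(47)=124754, p(48)=147273, p(49)=173525, p(50)=204226, p(51)=239943, p(52)=281589, p(53)=329931, p(54)=386155, p(55)=451276, p(56)=526823, p(57)=614154, p(58)=715220, p(59)=831820, p(60)=966467, p(61)=1121505, p(62)=1300156, p(63)=1505499, p(64)=1741630, p(65)=2012558, p(66)=2323520, p(67)=2679689, p(68)=3087735, p(69)=3554345, p(70)=4087968, p(71)=4697205, p(72)=5392783, p(73)=6185689, p(74)=7089500, p(75)=8118264, p(76)=9289091, p(77)=10619863, p(78)=12132164, p(79)=13848650, p(80)=15796476, p(81)=18004327, p(82)=20506255, p(83)=23338469, p(84)=26543660, p(85)=30167357, p(86)=34262962, p(87)=38887673, p(88)=44108109, p(89)=49995925, p(90)=56634173, p(91)=64112359, p(92)=72533807, p(93)=82010177, p(94)=92669720, p(95)=104651419, p(96)=118114304, p(97)=133230930, p(98)=150198136, p(99)=169229875, p(100)=190569292, p(101)=214481126, p(102)=241265379, p(103)=271248950, p(104)=304801365, p(105)=342325709, p(106)=384276336, p(107)=431149389, p(108)=483502844, p(109)=541946240, p(110)=607163746, p(111)=679903203, p(112)=761002156, p(113)=851376628, p(114)=952050665, p(115)=1064144451, p(116)=1188908248, p(117)=1327710076, p(118)=1482074143, p(119)=1653668665, p(120)=1844349560, p(121)=2056148051, p(122)=2291320912, p(123)=2552338241, p(124)=2841940500, p(125)=3163127352, p(126)=3519222692, p(127)=3913864295, p(128)=4351078600, p(129)=4835271870, p(130)=5371315400, p(131)=5964539504, p(132)=6620830889, p(133)=7346629512, p(134)=8149040695, p(135)=9035836076, p(136)=10015581680, p(137)=11097645016, p(138)=12292341831, p(139)=13610949895, p(140)=15065878135, p(141)=16670689208, p(142)=18440293320, p(143)=20390982757, p(144)=22540654445, p(145)=24908858009, p(146)=27517052599, p(147)=30388671978, p(148)=33549419497, p(149)=37027355200, p(150)=40853235313, p(151)=45060624582, p(152)=49686288421, p(153)=54770336324, p(154)=60356673280, p(155)=66493182097, p(156)=73232243759, p(157)=80630964769, p(158)=88751778802, p(159)=97662728555, p(160)=107438159466, p(161)=118159068427, p(162)=129913904637, p(163)=142798995930, p(164)=156919475295, p(165)=172389800255, p(166)=189334822579, p(167)=207890420102, p(168)=228204732751, p(169)=250438925115, p(170)=274768617130, p(171)=301384802048, p(172)=330495499613, p(173)=362326859895, p(174)=397125074750, p(175)=435157697830, p(176)=476715857290, p(177)=522115831195, p(178)=571701605655, p(179)=625846753120.
Final step: p(180) = p(179) + p(178) - p(175) - p(173) + p(168) + p(165) - p(158) - p(154) + p(145) + p(140) - p(129) - p(123) + p(110) + p(103) - p(88) - p(80) + p(63) + p(54) - p(35) - p(25) + p(4)
= 625846753120 + 571701605655 - 435157697830 - 362326859895 + 228204732751 + 172389800255 - 88751778802 - 60356673280 + 24908858009 + 15065878135 - 4835271870 - 2552338241 + 607163746 + 271248950 - 44108109 - 15796476 + 1505499 + 386155 - 14883 - 1958 + 5
= 684957390936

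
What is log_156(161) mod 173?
97

Baby-step giant-step with step n = ⌈√173⌉ = 14.
Baby steps 156^j mod 173 (j:value) for j=0..13: 0:1, 1:156, 2:116, 3:104, 4:135, 5:127, 6:90, 7:27, 8:60, 9:18, 10:40, 11:12, 12:142, 13:8.
Giant-step multiplier: 156^(-14) ≡ 156^(172-14) = 156^158 ≡ 159 (mod 173).
Giant steps γ_i = 161·159^i mod 173: γ_0=161, γ_1=168, γ_2=70, γ_3=58, γ_4=53, γ_5=123, γ_6=8 (in table at j=13).
x = i·n + j = 6·14 + 13 = 97.
Check: 156^97 ≡ 161 (mod 173).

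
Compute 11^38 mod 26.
17

Repeated squaring. Binary of 38 = 100110.
11^1 ≡ 11 (mod 26); 11^2 ≡ 17 (mod 26); 11^4 ≡ 3 (mod 26); 11^8 ≡ 9 (mod 26); 11^16 ≡ 3 (mod 26); 11^32 ≡ 9 (mod 26)
11^38 = 11^2 × 11^4 × 11^32 ≡ 17 (mod 26)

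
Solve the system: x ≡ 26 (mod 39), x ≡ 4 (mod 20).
104

Using Chinese Remainder Theorem:
M = 39 × 20 = 780
M1 = 20, M2 = 39
y1 = 20^(-1) mod 39 = 2
y2 = 39^(-1) mod 20 = 19
x = (26×20×2 + 4×39×19) mod 780 = 104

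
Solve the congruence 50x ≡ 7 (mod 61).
x ≡ 16 (mod 61)

gcd(50, 61) = 1, which divides 7, so solutions exist.
Find 50^(-1) mod 61 by the extended Euclidean algorithm:
61 = 1 × 50 + 11  ⟹  11 = (1)·61 + (-1)·50
50 = 4 × 11 + 6  ⟹  6 = (-4)·61 + (5)·50
11 = 1 × 6 + 5  ⟹  5 = (5)·61 + (-6)·50
6 = 1 × 5 + 1  ⟹  1 = (-9)·61 + (11)·50
So (11)·50 ≡ 1 (mod 61), i.e. 50^(-1) ≡ 11 (mod 61).
x ≡ 11 × 7 = 77 ≡ 16 (mod 61).
Check: 50 × 16 = 800 ≡ 7 (mod 61).
Unique solution: x ≡ 16 (mod 61)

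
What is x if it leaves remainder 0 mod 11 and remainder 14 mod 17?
99

Using Chinese Remainder Theorem:
M = 11 × 17 = 187
M1 = 17, M2 = 11
y1 = 17^(-1) mod 11 = 2
y2 = 11^(-1) mod 17 = 14
x = (0×17×2 + 14×11×14) mod 187 = 99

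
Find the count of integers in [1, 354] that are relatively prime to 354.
116

354 = 2 × 3 × 59
φ(n) = n × ∏(1 - 1/p) for each prime p dividing n
φ(354) = 354 × (1 - 1/2) × (1 - 1/3) × (1 - 1/59) = 116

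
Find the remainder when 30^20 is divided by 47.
32

Repeated squaring. Binary of 20 = 10100.
30^1 ≡ 30 (mod 47); 30^2 ≡ 7 (mod 47); 30^4 ≡ 2 (mod 47); 30^8 ≡ 4 (mod 47); 30^16 ≡ 16 (mod 47)
30^20 = 30^4 × 30^16 ≡ 32 (mod 47)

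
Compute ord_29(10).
28

29 is prime, so ord(10) divides φ(29) = 28.
Divisors of 28: 1, 2, 4, 7, 14, 28.
Repeated squaring: 10^1 ≡ 10, 10^2 ≡ 13, 10^4 ≡ 24, 10^8 ≡ 25, 10^16 ≡ 16 (mod 29).
Test 10^d mod 29 for each divisor d in increasing order:
10^1 ≡ 10
10^2 ≡ 13
10^4 ≡ 24
10^7 = 10^4·10^2·10^1 ≡ 17
10^14 = 10^8·10^4·10^2 ≡ 28
10^28 = 10^16·10^8·10^4 ≡ 1  ← first divisor giving 1
The order is 28.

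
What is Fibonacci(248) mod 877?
75

Matrix identity: Q^n = [[F_(n+1), F_n], [F_n, F_(n-1)]] with Q = [[1,1],[1,0]].
n = 248 = 11111000₂. Square-and-multiply, entries mod 877:
Q^1 = [[1,1],[1,0]]
Q^3 = (Q^1)²·Q = [[3,2],[2,1]]
Q^7 = (Q^3)²·Q = [[21,13],[13,8]]
Q^15 = (Q^7)²·Q = [[110,610],[610,377]]
Q^31 = (Q^15)²·Q = [[718,74],[74,644]]
Q^62 = (Q^31)² = [[62,810],[810,129]]
Q^124 = (Q^62)² = [[440,358],[358,82]]
Q^248 = (Q^124)² = [[782,75],[75,707]]
F_248 mod 877 = Q^248[0][1] = 75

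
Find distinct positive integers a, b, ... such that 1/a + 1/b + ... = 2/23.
1/12 + 1/276

Greedy algorithm:
2/23: ceiling(23/2) = 12, use 1/12
1/276: ceiling(276/1) = 276, use 1/276
Result: 2/23 = 1/12 + 1/276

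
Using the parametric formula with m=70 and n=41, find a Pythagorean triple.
(3219, 5740, 6581)

Euclid's formula: a = m² - n², b = 2mn, c = m² + n²
m = 70, n = 41
a = 70² - 41² = 4900 - 1681 = 3219
b = 2 × 70 × 41 = 5740
c = 70² + 41² = 4900 + 1681 = 6581
Verification: 3219² + 5740² = 10361961 + 32947600 = 43309561 = 6581² ✓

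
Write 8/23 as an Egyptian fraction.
1/3 + 1/69

Greedy algorithm:
8/23: ceiling(23/8) = 3, use 1/3
1/69: ceiling(69/1) = 69, use 1/69
Result: 8/23 = 1/3 + 1/69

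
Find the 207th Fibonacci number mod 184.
58

Matrix identity: Q^n = [[F_(n+1), F_n], [F_n, F_(n-1)]] with Q = [[1,1],[1,0]].
n = 207 = 11001111₂. Square-and-multiply, entries mod 184:
Q^1 = [[1,1],[1,0]]
Q^3 = (Q^1)²·Q = [[3,2],[2,1]]
Q^6 = (Q^3)² = [[13,8],[8,5]]
Q^12 = (Q^6)² = [[49,144],[144,89]]
Q^25 = (Q^12)²·Q = [[137,137],[137,0]]
Q^51 = (Q^25)²·Q = [[3,2],[2,1]]
Q^103 = (Q^51)²·Q = [[21,13],[13,8]]
Q^207 = (Q^103)²·Q = [[67,58],[58,9]]
F_207 mod 184 = Q^207[0][1] = 58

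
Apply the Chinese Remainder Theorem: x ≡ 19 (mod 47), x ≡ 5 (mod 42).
677

Using Chinese Remainder Theorem:
M = 47 × 42 = 1974
M1 = 42, M2 = 47
y1 = 42^(-1) mod 47 = 28
y2 = 47^(-1) mod 42 = 17
x = (19×42×28 + 5×47×17) mod 1974 = 677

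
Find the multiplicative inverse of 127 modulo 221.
134

gcd(127, 221) = 1, so the inverse exists.
Extended Euclidean algorithm on (221, 127):
221 = 1 × 127 + 94  ⟹  94 = (1)·221 + (-1)·127
127 = 1 × 94 + 33  ⟹  33 = (-1)·221 + (2)·127
94 = 2 × 33 + 28  ⟹  28 = (3)·221 + (-5)·127
33 = 1 × 28 + 5  ⟹  5 = (-4)·221 + (7)·127
28 = 5 × 5 + 3  ⟹  3 = (23)·221 + (-40)·127
5 = 1 × 3 + 2  ⟹  2 = (-27)·221 + (47)·127
3 = 1 × 2 + 1  ⟹  1 = (50)·221 + (-87)·127
So (-87)·127 ≡ 1 (mod 221), i.e. 127^(-1) ≡ -87 ≡ 134 (mod 221).
Check: 127 × 134 = 17018 ≡ 1 (mod 221)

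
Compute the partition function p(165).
172389800255

p(n) counts ways to write n as a sum of positive integers (order ignored).
Euler's pentagonal recurrence: p(k) = p(k-1) + p(k-2) - p(k-5) - p(k-7) + p(k-12) + p(k-15) - ... (offsets j(3j∓1)/2, signs ++--, p(0)=1, p(<0)=0).
DP table for k = 0..164: p(0)=1, p(1)=1, p(2)=2, p(3)=3, p(4)=5, p(5)=7, p(6)=11, p(7)=15, p(8)=22, p(9)=30, p(10)=42, p(11)=56, p(12)=77, p(13)=101, p(14)=135, p(15)=176, p(16)=231, p(17)=297, p(18)=385, p(19)=490, p(20)=627, p(21)=792, p(22)=1002, p(23)=1255, p(24)=1575, p(25)=1958, p(26)=2436, p(27)=3010, p(28)=3718, p(29)=4565, p(30)=5604, p(31)=6842, p(32)=8349, p(33)=10143, p(34)=12310, p(35)=14883, p(36)=17977, p(37)=21637, p(38)=26015, p(39)=31185, p(40)=37338, p(41)=44583, p(42)=53174, p(43)=63261, p(44)=75175, p(45)=89134, p(46)=105558, p(47)=124754, p(48)=147273, p(49)=173525, p(50)=204226, p(51)=239943, p(52)=281589, p(53)=329931, p(54)=386155, p(55)=451276, p(56)=526823, p(57)=614154, p(58)=715220, p(59)=831820, p(60)=966467, p(61)=1121505, p(62)=1300156, p(63)=1505499, p(64)=1741630, p(65)=2012558, p(66)=2323520, p(67)=2679689, p(68)=3087735, p(69)=3554345, p(70)=4087968, p(71)=4697205, p(72)=5392783, p(73)=6185689, p(74)=7089500, p(75)=8118264, p(76)=9289091, p(77)=10619863, p(78)=12132164, p(79)=13848650, p(80)=15796476, p(81)=18004327, p(82)=20506255, p(83)=23338469, p(84)=26543660, p(85)=30167357, p(86)=34262962, p(87)=38887673, p(88)=44108109, p(89)=49995925, p(90)=56634173, p(91)=64112359, p(92)=72533807, p(93)=82010177, p(94)=92669720, p(95)=104651419, p(96)=118114304, p(97)=133230930, p(98)=150198136, p(99)=169229875, p(100)=190569292, p(101)=214481126, p(102)=241265379, p(103)=271248950, p(104)=304801365, p(105)=342325709, p(106)=384276336, p(107)=431149389, p(108)=483502844, p(109)=541946240, p(110)=607163746, p(111)=679903203, p(112)=761002156, p(113)=851376628, p(114)=952050665, p(115)=1064144451, p(116)=1188908248, p(117)=1327710076, p(118)=1482074143, p(119)=1653668665, p(120)=1844349560, p(121)=2056148051, p(122)=2291320912, p(123)=2552338241, p(124)=2841940500, p(125)=3163127352, p(126)=3519222692, p(127)=3913864295, p(128)=4351078600, p(129)=4835271870, p(130)=5371315400, p(131)=5964539504, p(132)=6620830889, p(133)=7346629512, p(134)=8149040695, p(135)=9035836076, p(136)=10015581680, p(137)=11097645016, p(138)=12292341831, p(139)=13610949895, p(140)=15065878135, p(141)=16670689208, p(142)=18440293320, p(143)=20390982757, p(144)=22540654445, p(145)=24908858009, p(146)=27517052599, p(147)=30388671978, p(148)=33549419497, p(149)=37027355200, p(150)=40853235313, p(151)=45060624582, p(152)=49686288421, p(153)=54770336324, p(154)=60356673280, p(155)=66493182097, p(156)=73232243759, p(157)=80630964769, p(158)=88751778802, p(159)=97662728555, p(160)=107438159466, p(161)=118159068427, p(162)=129913904637, p(163)=142798995930, p(164)=156919475295.
Final step: p(165) = p(164) + p(163) - p(160) - p(158) + p(153) + p(150) - p(143) - p(139) + p(130) + p(125) - p(114) - p(108) + p(95) + p(88) - p(73) - p(65) + p(48) + p(39) - p(20) - p(10)
= 156919475295 + 142798995930 - 107438159466 - 88751778802 + 54770336324 + 40853235313 - 20390982757 - 13610949895 + 5371315400 + 3163127352 - 952050665 - 483502844 + 104651419 + 44108109 - 6185689 - 2012558 + 147273 + 31185 - 627 - 42
= 172389800255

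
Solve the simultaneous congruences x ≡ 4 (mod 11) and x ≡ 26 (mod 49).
26

Using Chinese Remainder Theorem:
M = 11 × 49 = 539
M1 = 49, M2 = 11
y1 = 49^(-1) mod 11 = 9
y2 = 11^(-1) mod 49 = 9
x = (4×49×9 + 26×11×9) mod 539 = 26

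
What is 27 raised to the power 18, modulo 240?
9

Repeated squaring. Binary of 18 = 10010.
27^1 ≡ 27 (mod 240); 27^2 ≡ 9 (mod 240); 27^4 ≡ 81 (mod 240); 27^8 ≡ 81 (mod 240); 27^16 ≡ 81 (mod 240)
27^18 = 27^2 × 27^16 ≡ 9 (mod 240)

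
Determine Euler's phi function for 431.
430

431 = 431
φ(n) = n × ∏(1 - 1/p) for each prime p dividing n
φ(431) = 431 × (1 - 1/431) = 430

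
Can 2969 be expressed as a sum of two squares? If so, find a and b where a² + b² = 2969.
37² + 40² (a=37, b=40)

Factorization: 2969 = 2969
By Fermat: n is sum of two squares iff every prime p ≡ 3 (mod 4) appears to even power.
All primes ≡ 3 (mod 4) appear to even power.
Search a = 0, 1, 2, … for 2969 - a² a perfect square: first hit at a = 37: 2969 - 1369 = 1600 = 40².
2969 = 37² + 40² = 1369 + 1600 ✓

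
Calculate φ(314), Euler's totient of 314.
156

314 = 2 × 157
φ(n) = n × ∏(1 - 1/p) for each prime p dividing n
φ(314) = 314 × (1 - 1/2) × (1 - 1/157) = 156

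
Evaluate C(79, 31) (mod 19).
0

Using Lucas' theorem:
Write n=79 and k=31 in base 19:
n in base 19: [4, 3]
k in base 19: [1, 12]
C(79,31) mod 19 = ∏ C(n_i, k_i) mod 19
Digit binomials (mod 19): C(4,1) = 4; C(3,12) = 0 (k_i > n_i)
Product: 4 × 0 = 0 ≡ 0 (mod 19)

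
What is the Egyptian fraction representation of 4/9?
1/3 + 1/9

Greedy algorithm:
4/9: ceiling(9/4) = 3, use 1/3
1/9: ceiling(9/1) = 9, use 1/9
Result: 4/9 = 1/3 + 1/9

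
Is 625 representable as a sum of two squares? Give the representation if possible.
0² + 25² (a=0, b=25)

Factorization: 625 = 5^4
By Fermat: n is sum of two squares iff every prime p ≡ 3 (mod 4) appears to even power.
All primes ≡ 3 (mod 4) appear to even power.
Search a = 0, 1, 2, … for 625 - a² a perfect square: first hit at a = 0: 625 - 0 = 625 = 25².
625 = 0² + 25² = 0 + 625 ✓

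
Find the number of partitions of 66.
2323520

p(n) counts ways to write n as a sum of positive integers (order ignored).
Euler's pentagonal recurrence: p(k) = p(k-1) + p(k-2) - p(k-5) - p(k-7) + p(k-12) + p(k-15) - ... (offsets j(3j∓1)/2, signs ++--, p(0)=1, p(<0)=0).
DP table for k = 0..65: p(0)=1, p(1)=1, p(2)=2, p(3)=3, p(4)=5, p(5)=7, p(6)=11, p(7)=15, p(8)=22, p(9)=30, p(10)=42, p(11)=56, p(12)=77, p(13)=101, p(14)=135, p(15)=176, p(16)=231, p(17)=297, p(18)=385, p(19)=490, p(20)=627, p(21)=792, p(22)=1002, p(23)=1255, p(24)=1575, p(25)=1958, p(26)=2436, p(27)=3010, p(28)=3718, p(29)=4565, p(30)=5604, p(31)=6842, p(32)=8349, p(33)=10143, p(34)=12310, p(35)=14883, p(36)=17977, p(37)=21637, p(38)=26015, p(39)=31185, p(40)=37338, p(41)=44583, p(42)=53174, p(43)=63261, p(44)=75175, p(45)=89134, p(46)=105558, p(47)=124754, p(48)=147273, p(49)=173525, p(50)=204226, p(51)=239943, p(52)=281589, p(53)=329931, p(54)=386155, p(55)=451276, p(56)=526823, p(57)=614154, p(58)=715220, p(59)=831820, p(60)=966467, p(61)=1121505, p(62)=1300156, p(63)=1505499, p(64)=1741630, p(65)=2012558.
Final step: p(66) = p(65) + p(64) - p(61) - p(59) + p(54) + p(51) - p(44) - p(40) + p(31) + p(26) - p(15) - p(9)
= 2012558 + 1741630 - 1121505 - 831820 + 386155 + 239943 - 75175 - 37338 + 6842 + 2436 - 176 - 30
= 2323520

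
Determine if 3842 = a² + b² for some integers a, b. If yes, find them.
11² + 61² (a=11, b=61)

Factorization: 3842 = 2 × 17 × 113
By Fermat: n is sum of two squares iff every prime p ≡ 3 (mod 4) appears to even power.
All primes ≡ 3 (mod 4) appear to even power.
Search a = 0, 1, 2, … for 3842 - a² a perfect square: first hit at a = 11: 3842 - 121 = 3721 = 61².
3842 = 11² + 61² = 121 + 3721 ✓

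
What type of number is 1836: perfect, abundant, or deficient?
abundant

Proper divisors of 1836: sum = 1 + 2 + 3 + 4 + 6 + 9 + 12 + 17 + ... + 306 + 459 + 612 + 918 (23 divisors) = 3204
Since 3204 > 1836, 1836 is abundant.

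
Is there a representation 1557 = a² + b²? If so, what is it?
6² + 39² (a=6, b=39)

Factorization: 1557 = 3^2 × 173
By Fermat: n is sum of two squares iff every prime p ≡ 3 (mod 4) appears to even power.
All primes ≡ 3 (mod 4) appear to even power.
Search a = 0, 1, 2, … for 1557 - a² a perfect square: first hit at a = 6: 1557 - 36 = 1521 = 39².
1557 = 6² + 39² = 36 + 1521 ✓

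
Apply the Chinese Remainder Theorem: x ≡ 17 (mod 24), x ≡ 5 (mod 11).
137

Using Chinese Remainder Theorem:
M = 24 × 11 = 264
M1 = 11, M2 = 24
y1 = 11^(-1) mod 24 = 11
y2 = 24^(-1) mod 11 = 6
x = (17×11×11 + 5×24×6) mod 264 = 137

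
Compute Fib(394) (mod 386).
201

Matrix identity: Q^n = [[F_(n+1), F_n], [F_n, F_(n-1)]] with Q = [[1,1],[1,0]].
n = 394 = 110001010₂. Square-and-multiply, entries mod 386:
Q^1 = [[1,1],[1,0]]
Q^3 = (Q^1)²·Q = [[3,2],[2,1]]
Q^6 = (Q^3)² = [[13,8],[8,5]]
Q^12 = (Q^6)² = [[233,144],[144,89]]
Q^24 = (Q^12)² = [[141,48],[48,93]]
Q^49 = (Q^24)²·Q = [[221,183],[183,38]]
Q^98 = (Q^49)² = [[112,305],[305,193]]
Q^197 = (Q^98)²·Q = [[190,191],[191,385]]
Q^394 = (Q^197)² = [[13,201],[201,198]]
F_394 mod 386 = Q^394[0][1] = 201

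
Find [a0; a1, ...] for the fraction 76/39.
[1; 1, 18, 2]

Euclidean algorithm steps:
76 = 1 × 39 + 37
39 = 1 × 37 + 2
37 = 18 × 2 + 1
2 = 2 × 1 + 0
Continued fraction: [1; 1, 18, 2]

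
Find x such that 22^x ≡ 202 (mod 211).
197

Baby-step giant-step with step n = ⌈√211⌉ = 15.
Baby steps 22^j mod 211 (j:value) for j=0..14: 0:1, 1:22, 2:62, 3:98, 4:46, 5:168, 6:109, 7:77, 8:6, 9:132, 10:161, 11:166, 12:65, 13:164, 14:21.
Giant-step multiplier: 22^(-15) ≡ 22^(210-15) = 22^195 ≡ 153 (mod 211).
Giant steps γ_i = 202·153^i mod 211: γ_0=202, γ_1=100, γ_2=108, γ_3=66, γ_4=181, γ_5=52, γ_6=149, γ_7=9, γ_8=111, γ_9=103, γ_10=145, γ_11=30, γ_12=159, γ_13=62 (in table at j=2).
x = i·n + j = 13·15 + 2 = 197.
Check: 22^197 ≡ 202 (mod 211).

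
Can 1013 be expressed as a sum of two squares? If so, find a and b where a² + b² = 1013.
22² + 23² (a=22, b=23)

Factorization: 1013 = 1013
By Fermat: n is sum of two squares iff every prime p ≡ 3 (mod 4) appears to even power.
All primes ≡ 3 (mod 4) appear to even power.
Search a = 0, 1, 2, … for 1013 - a² a perfect square: first hit at a = 22: 1013 - 484 = 529 = 23².
1013 = 22² + 23² = 484 + 529 ✓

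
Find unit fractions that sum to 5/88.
1/18 + 1/792

Greedy algorithm:
5/88: ceiling(88/5) = 18, use 1/18
1/792: ceiling(792/1) = 792, use 1/792
Result: 5/88 = 1/18 + 1/792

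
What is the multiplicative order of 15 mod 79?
26

79 is prime, so ord(15) divides φ(79) = 78.
Divisors of 78: 1, 2, 3, 6, 13, 26, 39, 78.
Repeated squaring: 15^1 ≡ 15, 15^2 ≡ 67, 15^4 ≡ 65, 15^8 ≡ 38, 15^16 ≡ 22, 15^32 ≡ 10, 15^64 ≡ 21 (mod 79).
Test 15^d mod 79 for each divisor d in increasing order:
15^1 ≡ 15
15^2 ≡ 67
15^3 = 15^2·15^1 ≡ 57
15^6 = 15^4·15^2 ≡ 10
15^13 = 15^8·15^4·15^1 ≡ 78
15^26 = 15^16·15^8·15^2 ≡ 1  ← first divisor giving 1
The order is 26.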